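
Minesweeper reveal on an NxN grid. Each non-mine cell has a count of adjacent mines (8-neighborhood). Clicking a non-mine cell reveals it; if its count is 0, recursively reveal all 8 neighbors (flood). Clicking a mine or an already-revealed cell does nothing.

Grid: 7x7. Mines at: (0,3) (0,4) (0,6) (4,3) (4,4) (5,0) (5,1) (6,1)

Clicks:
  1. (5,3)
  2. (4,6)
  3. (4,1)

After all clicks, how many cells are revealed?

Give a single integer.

Click 1 (5,3) count=2: revealed 1 new [(5,3)] -> total=1
Click 2 (4,6) count=0: revealed 38 new [(0,0) (0,1) (0,2) (1,0) (1,1) (1,2) (1,3) (1,4) (1,5) (1,6) (2,0) (2,1) (2,2) (2,3) (2,4) (2,5) (2,6) (3,0) (3,1) (3,2) (3,3) (3,4) (3,5) (3,6) (4,0) (4,1) (4,2) (4,5) (4,6) (5,2) (5,4) (5,5) (5,6) (6,2) (6,3) (6,4) (6,5) (6,6)] -> total=39
Click 3 (4,1) count=2: revealed 0 new [(none)] -> total=39

Answer: 39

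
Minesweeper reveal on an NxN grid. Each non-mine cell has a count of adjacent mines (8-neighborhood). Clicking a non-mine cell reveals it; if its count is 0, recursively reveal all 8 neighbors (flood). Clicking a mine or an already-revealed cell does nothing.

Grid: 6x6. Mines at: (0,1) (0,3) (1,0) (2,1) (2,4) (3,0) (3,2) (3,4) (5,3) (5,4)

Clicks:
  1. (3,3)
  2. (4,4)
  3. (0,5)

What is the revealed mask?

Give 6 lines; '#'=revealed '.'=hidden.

Click 1 (3,3) count=3: revealed 1 new [(3,3)] -> total=1
Click 2 (4,4) count=3: revealed 1 new [(4,4)] -> total=2
Click 3 (0,5) count=0: revealed 4 new [(0,4) (0,5) (1,4) (1,5)] -> total=6

Answer: ....##
....##
......
...#..
....#.
......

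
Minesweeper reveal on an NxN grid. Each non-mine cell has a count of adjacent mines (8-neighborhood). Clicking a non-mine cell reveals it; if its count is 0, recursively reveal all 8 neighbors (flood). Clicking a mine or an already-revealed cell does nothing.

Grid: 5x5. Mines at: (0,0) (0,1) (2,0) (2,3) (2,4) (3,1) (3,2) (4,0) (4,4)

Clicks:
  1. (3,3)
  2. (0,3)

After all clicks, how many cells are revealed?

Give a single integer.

Click 1 (3,3) count=4: revealed 1 new [(3,3)] -> total=1
Click 2 (0,3) count=0: revealed 6 new [(0,2) (0,3) (0,4) (1,2) (1,3) (1,4)] -> total=7

Answer: 7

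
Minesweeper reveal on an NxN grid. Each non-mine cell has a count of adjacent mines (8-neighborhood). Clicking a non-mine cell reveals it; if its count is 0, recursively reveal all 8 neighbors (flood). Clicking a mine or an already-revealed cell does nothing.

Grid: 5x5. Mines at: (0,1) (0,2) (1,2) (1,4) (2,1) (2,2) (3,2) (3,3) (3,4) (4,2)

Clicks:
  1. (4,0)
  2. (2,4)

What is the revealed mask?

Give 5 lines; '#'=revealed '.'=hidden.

Answer: .....
.....
....#
##...
##...

Derivation:
Click 1 (4,0) count=0: revealed 4 new [(3,0) (3,1) (4,0) (4,1)] -> total=4
Click 2 (2,4) count=3: revealed 1 new [(2,4)] -> total=5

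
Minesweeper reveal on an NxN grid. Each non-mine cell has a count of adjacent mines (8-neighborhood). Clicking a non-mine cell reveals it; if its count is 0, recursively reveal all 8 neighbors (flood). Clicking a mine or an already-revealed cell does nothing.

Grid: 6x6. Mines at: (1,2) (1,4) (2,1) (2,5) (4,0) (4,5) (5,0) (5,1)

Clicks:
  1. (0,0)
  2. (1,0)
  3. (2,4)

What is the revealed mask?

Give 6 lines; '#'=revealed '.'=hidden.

Answer: ##....
##....
....#.
......
......
......

Derivation:
Click 1 (0,0) count=0: revealed 4 new [(0,0) (0,1) (1,0) (1,1)] -> total=4
Click 2 (1,0) count=1: revealed 0 new [(none)] -> total=4
Click 3 (2,4) count=2: revealed 1 new [(2,4)] -> total=5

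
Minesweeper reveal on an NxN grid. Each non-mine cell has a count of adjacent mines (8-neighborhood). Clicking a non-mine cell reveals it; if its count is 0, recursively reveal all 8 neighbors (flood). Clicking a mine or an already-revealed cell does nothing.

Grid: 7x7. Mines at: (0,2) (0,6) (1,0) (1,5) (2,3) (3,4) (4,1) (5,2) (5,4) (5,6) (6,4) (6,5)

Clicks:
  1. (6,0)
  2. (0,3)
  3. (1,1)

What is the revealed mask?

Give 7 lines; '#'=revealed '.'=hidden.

Answer: ...#...
.#.....
.......
.......
.......
##.....
##.....

Derivation:
Click 1 (6,0) count=0: revealed 4 new [(5,0) (5,1) (6,0) (6,1)] -> total=4
Click 2 (0,3) count=1: revealed 1 new [(0,3)] -> total=5
Click 3 (1,1) count=2: revealed 1 new [(1,1)] -> total=6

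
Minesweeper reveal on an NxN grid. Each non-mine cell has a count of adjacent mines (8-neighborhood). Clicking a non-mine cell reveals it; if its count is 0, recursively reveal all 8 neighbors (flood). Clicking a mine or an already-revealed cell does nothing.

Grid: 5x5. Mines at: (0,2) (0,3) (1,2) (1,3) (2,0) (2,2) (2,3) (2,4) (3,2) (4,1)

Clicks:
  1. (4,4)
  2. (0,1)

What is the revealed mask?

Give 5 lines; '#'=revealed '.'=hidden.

Click 1 (4,4) count=0: revealed 4 new [(3,3) (3,4) (4,3) (4,4)] -> total=4
Click 2 (0,1) count=2: revealed 1 new [(0,1)] -> total=5

Answer: .#...
.....
.....
...##
...##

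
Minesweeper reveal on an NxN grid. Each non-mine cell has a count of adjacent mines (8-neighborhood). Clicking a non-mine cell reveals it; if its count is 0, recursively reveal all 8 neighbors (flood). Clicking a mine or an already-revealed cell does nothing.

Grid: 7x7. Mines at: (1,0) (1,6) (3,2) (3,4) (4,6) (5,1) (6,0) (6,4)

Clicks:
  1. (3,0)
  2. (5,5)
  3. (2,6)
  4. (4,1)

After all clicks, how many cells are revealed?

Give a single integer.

Answer: 8

Derivation:
Click 1 (3,0) count=0: revealed 6 new [(2,0) (2,1) (3,0) (3,1) (4,0) (4,1)] -> total=6
Click 2 (5,5) count=2: revealed 1 new [(5,5)] -> total=7
Click 3 (2,6) count=1: revealed 1 new [(2,6)] -> total=8
Click 4 (4,1) count=2: revealed 0 new [(none)] -> total=8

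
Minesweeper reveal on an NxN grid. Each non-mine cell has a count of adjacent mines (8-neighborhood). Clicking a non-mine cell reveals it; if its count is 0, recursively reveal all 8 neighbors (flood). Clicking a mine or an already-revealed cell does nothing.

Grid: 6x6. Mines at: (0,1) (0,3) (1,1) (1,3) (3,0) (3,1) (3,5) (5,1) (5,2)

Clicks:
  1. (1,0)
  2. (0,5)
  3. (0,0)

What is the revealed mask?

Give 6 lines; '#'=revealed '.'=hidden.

Answer: #...##
#...##
....##
......
......
......

Derivation:
Click 1 (1,0) count=2: revealed 1 new [(1,0)] -> total=1
Click 2 (0,5) count=0: revealed 6 new [(0,4) (0,5) (1,4) (1,5) (2,4) (2,5)] -> total=7
Click 3 (0,0) count=2: revealed 1 new [(0,0)] -> total=8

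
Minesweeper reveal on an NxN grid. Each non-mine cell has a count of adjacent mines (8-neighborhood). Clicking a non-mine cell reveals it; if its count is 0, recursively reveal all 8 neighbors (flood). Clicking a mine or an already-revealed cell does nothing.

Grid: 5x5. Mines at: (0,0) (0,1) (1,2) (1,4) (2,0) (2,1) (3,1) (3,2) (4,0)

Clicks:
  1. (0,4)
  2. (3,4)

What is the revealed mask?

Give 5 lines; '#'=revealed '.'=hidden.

Click 1 (0,4) count=1: revealed 1 new [(0,4)] -> total=1
Click 2 (3,4) count=0: revealed 6 new [(2,3) (2,4) (3,3) (3,4) (4,3) (4,4)] -> total=7

Answer: ....#
.....
...##
...##
...##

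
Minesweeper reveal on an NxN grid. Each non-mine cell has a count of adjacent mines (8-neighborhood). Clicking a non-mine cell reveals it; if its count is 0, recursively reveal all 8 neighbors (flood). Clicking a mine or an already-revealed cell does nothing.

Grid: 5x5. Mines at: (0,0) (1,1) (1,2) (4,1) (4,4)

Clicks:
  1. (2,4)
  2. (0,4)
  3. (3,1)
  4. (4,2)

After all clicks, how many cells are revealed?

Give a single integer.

Answer: 10

Derivation:
Click 1 (2,4) count=0: revealed 8 new [(0,3) (0,4) (1,3) (1,4) (2,3) (2,4) (3,3) (3,4)] -> total=8
Click 2 (0,4) count=0: revealed 0 new [(none)] -> total=8
Click 3 (3,1) count=1: revealed 1 new [(3,1)] -> total=9
Click 4 (4,2) count=1: revealed 1 new [(4,2)] -> total=10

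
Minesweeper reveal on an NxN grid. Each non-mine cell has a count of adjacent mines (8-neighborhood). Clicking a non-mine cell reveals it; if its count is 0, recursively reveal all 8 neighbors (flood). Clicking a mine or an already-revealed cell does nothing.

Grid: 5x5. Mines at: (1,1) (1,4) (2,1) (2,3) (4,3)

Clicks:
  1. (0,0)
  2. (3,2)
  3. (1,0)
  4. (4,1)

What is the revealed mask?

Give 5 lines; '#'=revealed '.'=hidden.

Answer: #....
#....
.....
###..
###..

Derivation:
Click 1 (0,0) count=1: revealed 1 new [(0,0)] -> total=1
Click 2 (3,2) count=3: revealed 1 new [(3,2)] -> total=2
Click 3 (1,0) count=2: revealed 1 new [(1,0)] -> total=3
Click 4 (4,1) count=0: revealed 5 new [(3,0) (3,1) (4,0) (4,1) (4,2)] -> total=8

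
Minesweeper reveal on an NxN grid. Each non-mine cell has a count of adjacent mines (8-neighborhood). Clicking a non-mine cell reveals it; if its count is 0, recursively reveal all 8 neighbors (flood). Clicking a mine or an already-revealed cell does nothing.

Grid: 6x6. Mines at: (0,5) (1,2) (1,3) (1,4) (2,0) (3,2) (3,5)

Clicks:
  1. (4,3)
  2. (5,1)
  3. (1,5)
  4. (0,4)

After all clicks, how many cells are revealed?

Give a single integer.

Answer: 16

Derivation:
Click 1 (4,3) count=1: revealed 1 new [(4,3)] -> total=1
Click 2 (5,1) count=0: revealed 13 new [(3,0) (3,1) (4,0) (4,1) (4,2) (4,4) (4,5) (5,0) (5,1) (5,2) (5,3) (5,4) (5,5)] -> total=14
Click 3 (1,5) count=2: revealed 1 new [(1,5)] -> total=15
Click 4 (0,4) count=3: revealed 1 new [(0,4)] -> total=16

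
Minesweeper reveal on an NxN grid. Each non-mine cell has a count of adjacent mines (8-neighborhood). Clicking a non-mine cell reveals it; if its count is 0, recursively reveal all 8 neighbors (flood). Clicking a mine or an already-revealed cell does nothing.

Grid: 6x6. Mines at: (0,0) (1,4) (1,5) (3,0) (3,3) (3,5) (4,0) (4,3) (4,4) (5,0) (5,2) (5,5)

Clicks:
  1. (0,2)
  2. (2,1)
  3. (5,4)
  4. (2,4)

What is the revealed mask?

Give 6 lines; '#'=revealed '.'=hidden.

Click 1 (0,2) count=0: revealed 9 new [(0,1) (0,2) (0,3) (1,1) (1,2) (1,3) (2,1) (2,2) (2,3)] -> total=9
Click 2 (2,1) count=1: revealed 0 new [(none)] -> total=9
Click 3 (5,4) count=3: revealed 1 new [(5,4)] -> total=10
Click 4 (2,4) count=4: revealed 1 new [(2,4)] -> total=11

Answer: .###..
.###..
.####.
......
......
....#.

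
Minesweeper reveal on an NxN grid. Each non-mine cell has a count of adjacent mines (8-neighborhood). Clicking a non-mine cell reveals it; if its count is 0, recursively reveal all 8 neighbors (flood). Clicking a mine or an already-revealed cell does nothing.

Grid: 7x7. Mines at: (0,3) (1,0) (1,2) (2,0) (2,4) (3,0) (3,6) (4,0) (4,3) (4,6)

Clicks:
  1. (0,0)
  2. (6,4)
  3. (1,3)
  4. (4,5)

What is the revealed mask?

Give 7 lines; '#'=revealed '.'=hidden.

Click 1 (0,0) count=1: revealed 1 new [(0,0)] -> total=1
Click 2 (6,4) count=0: revealed 14 new [(5,0) (5,1) (5,2) (5,3) (5,4) (5,5) (5,6) (6,0) (6,1) (6,2) (6,3) (6,4) (6,5) (6,6)] -> total=15
Click 3 (1,3) count=3: revealed 1 new [(1,3)] -> total=16
Click 4 (4,5) count=2: revealed 1 new [(4,5)] -> total=17

Answer: #......
...#...
.......
.......
.....#.
#######
#######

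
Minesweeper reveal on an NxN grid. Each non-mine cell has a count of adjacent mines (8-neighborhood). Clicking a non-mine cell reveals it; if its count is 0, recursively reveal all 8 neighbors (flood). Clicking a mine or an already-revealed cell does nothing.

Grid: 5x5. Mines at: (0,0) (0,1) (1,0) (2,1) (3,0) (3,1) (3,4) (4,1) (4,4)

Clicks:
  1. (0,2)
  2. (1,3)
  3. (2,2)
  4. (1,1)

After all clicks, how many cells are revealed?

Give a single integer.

Click 1 (0,2) count=1: revealed 1 new [(0,2)] -> total=1
Click 2 (1,3) count=0: revealed 8 new [(0,3) (0,4) (1,2) (1,3) (1,4) (2,2) (2,3) (2,4)] -> total=9
Click 3 (2,2) count=2: revealed 0 new [(none)] -> total=9
Click 4 (1,1) count=4: revealed 1 new [(1,1)] -> total=10

Answer: 10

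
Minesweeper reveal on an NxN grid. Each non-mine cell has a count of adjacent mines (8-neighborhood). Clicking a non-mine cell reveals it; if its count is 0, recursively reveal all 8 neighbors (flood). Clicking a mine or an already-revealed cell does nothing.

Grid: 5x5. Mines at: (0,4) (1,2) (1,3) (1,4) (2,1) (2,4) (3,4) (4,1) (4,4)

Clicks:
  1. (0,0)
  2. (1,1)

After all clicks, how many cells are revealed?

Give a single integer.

Answer: 4

Derivation:
Click 1 (0,0) count=0: revealed 4 new [(0,0) (0,1) (1,0) (1,1)] -> total=4
Click 2 (1,1) count=2: revealed 0 new [(none)] -> total=4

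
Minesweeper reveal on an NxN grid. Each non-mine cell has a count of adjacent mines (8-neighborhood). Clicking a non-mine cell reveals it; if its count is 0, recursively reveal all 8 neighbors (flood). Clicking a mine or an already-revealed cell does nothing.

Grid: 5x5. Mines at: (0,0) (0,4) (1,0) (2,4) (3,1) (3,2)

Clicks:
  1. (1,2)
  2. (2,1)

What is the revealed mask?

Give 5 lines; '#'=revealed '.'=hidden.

Answer: .###.
.###.
.###.
.....
.....

Derivation:
Click 1 (1,2) count=0: revealed 9 new [(0,1) (0,2) (0,3) (1,1) (1,2) (1,3) (2,1) (2,2) (2,3)] -> total=9
Click 2 (2,1) count=3: revealed 0 new [(none)] -> total=9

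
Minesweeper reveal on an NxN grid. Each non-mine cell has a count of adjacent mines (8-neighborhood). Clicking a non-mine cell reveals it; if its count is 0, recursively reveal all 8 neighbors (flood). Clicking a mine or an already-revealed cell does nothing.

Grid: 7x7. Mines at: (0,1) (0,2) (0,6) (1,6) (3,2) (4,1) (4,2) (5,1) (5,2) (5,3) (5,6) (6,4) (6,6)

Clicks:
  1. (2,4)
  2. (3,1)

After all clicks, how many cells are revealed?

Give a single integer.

Click 1 (2,4) count=0: revealed 18 new [(0,3) (0,4) (0,5) (1,3) (1,4) (1,5) (2,3) (2,4) (2,5) (2,6) (3,3) (3,4) (3,5) (3,6) (4,3) (4,4) (4,5) (4,6)] -> total=18
Click 2 (3,1) count=3: revealed 1 new [(3,1)] -> total=19

Answer: 19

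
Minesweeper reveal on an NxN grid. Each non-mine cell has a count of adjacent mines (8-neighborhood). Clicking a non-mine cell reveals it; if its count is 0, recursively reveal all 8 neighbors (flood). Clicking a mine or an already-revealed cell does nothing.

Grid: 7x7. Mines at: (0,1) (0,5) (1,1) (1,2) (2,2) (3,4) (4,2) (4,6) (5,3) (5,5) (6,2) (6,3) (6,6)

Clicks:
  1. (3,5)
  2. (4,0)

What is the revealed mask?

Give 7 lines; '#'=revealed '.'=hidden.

Click 1 (3,5) count=2: revealed 1 new [(3,5)] -> total=1
Click 2 (4,0) count=0: revealed 10 new [(2,0) (2,1) (3,0) (3,1) (4,0) (4,1) (5,0) (5,1) (6,0) (6,1)] -> total=11

Answer: .......
.......
##.....
##...#.
##.....
##.....
##.....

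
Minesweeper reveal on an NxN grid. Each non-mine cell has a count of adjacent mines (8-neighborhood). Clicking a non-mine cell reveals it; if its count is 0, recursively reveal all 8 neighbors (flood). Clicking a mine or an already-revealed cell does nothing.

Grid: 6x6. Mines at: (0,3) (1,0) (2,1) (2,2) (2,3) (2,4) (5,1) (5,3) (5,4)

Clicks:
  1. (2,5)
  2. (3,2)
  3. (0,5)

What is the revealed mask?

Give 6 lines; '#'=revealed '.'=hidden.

Click 1 (2,5) count=1: revealed 1 new [(2,5)] -> total=1
Click 2 (3,2) count=3: revealed 1 new [(3,2)] -> total=2
Click 3 (0,5) count=0: revealed 4 new [(0,4) (0,5) (1,4) (1,5)] -> total=6

Answer: ....##
....##
.....#
..#...
......
......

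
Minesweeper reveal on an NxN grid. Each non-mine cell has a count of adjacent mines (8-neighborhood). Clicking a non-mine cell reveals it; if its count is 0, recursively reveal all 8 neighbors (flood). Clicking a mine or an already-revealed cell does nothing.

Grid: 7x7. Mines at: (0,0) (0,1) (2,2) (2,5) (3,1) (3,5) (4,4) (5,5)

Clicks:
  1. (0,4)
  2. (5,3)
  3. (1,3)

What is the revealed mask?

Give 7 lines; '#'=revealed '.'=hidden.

Click 1 (0,4) count=0: revealed 10 new [(0,2) (0,3) (0,4) (0,5) (0,6) (1,2) (1,3) (1,4) (1,5) (1,6)] -> total=10
Click 2 (5,3) count=1: revealed 1 new [(5,3)] -> total=11
Click 3 (1,3) count=1: revealed 0 new [(none)] -> total=11

Answer: ..#####
..#####
.......
.......
.......
...#...
.......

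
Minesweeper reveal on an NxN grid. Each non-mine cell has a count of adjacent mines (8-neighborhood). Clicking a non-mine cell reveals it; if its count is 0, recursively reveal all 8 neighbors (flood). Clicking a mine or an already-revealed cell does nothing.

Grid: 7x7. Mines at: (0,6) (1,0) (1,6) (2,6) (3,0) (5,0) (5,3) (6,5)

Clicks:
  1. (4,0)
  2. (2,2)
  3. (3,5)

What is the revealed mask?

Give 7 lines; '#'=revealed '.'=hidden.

Answer: .#####.
.#####.
.#####.
.######
#######
....###
.......

Derivation:
Click 1 (4,0) count=2: revealed 1 new [(4,0)] -> total=1
Click 2 (2,2) count=0: revealed 30 new [(0,1) (0,2) (0,3) (0,4) (0,5) (1,1) (1,2) (1,3) (1,4) (1,5) (2,1) (2,2) (2,3) (2,4) (2,5) (3,1) (3,2) (3,3) (3,4) (3,5) (3,6) (4,1) (4,2) (4,3) (4,4) (4,5) (4,6) (5,4) (5,5) (5,6)] -> total=31
Click 3 (3,5) count=1: revealed 0 new [(none)] -> total=31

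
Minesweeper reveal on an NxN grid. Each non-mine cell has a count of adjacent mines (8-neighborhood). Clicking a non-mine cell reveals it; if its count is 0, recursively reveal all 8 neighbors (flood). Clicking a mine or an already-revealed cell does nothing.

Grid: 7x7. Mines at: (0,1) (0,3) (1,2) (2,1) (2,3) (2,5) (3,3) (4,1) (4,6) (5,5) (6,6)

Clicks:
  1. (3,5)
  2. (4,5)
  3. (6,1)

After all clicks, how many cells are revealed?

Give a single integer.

Click 1 (3,5) count=2: revealed 1 new [(3,5)] -> total=1
Click 2 (4,5) count=2: revealed 1 new [(4,5)] -> total=2
Click 3 (6,1) count=0: revealed 13 new [(4,2) (4,3) (4,4) (5,0) (5,1) (5,2) (5,3) (5,4) (6,0) (6,1) (6,2) (6,3) (6,4)] -> total=15

Answer: 15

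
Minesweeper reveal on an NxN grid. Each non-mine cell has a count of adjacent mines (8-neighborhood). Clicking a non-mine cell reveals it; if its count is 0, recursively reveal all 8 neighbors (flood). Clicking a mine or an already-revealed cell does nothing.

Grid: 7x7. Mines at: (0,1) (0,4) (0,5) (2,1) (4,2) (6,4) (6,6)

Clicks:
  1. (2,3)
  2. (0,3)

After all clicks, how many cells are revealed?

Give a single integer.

Answer: 24

Derivation:
Click 1 (2,3) count=0: revealed 23 new [(1,2) (1,3) (1,4) (1,5) (1,6) (2,2) (2,3) (2,4) (2,5) (2,6) (3,2) (3,3) (3,4) (3,5) (3,6) (4,3) (4,4) (4,5) (4,6) (5,3) (5,4) (5,5) (5,6)] -> total=23
Click 2 (0,3) count=1: revealed 1 new [(0,3)] -> total=24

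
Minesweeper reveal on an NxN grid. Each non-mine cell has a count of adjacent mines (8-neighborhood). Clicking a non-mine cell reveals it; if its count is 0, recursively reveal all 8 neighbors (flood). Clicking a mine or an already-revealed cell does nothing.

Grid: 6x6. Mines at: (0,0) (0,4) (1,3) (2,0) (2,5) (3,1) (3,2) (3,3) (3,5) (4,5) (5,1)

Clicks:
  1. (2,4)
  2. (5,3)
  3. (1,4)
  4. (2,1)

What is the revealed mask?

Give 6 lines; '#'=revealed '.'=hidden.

Click 1 (2,4) count=4: revealed 1 new [(2,4)] -> total=1
Click 2 (5,3) count=0: revealed 6 new [(4,2) (4,3) (4,4) (5,2) (5,3) (5,4)] -> total=7
Click 3 (1,4) count=3: revealed 1 new [(1,4)] -> total=8
Click 4 (2,1) count=3: revealed 1 new [(2,1)] -> total=9

Answer: ......
....#.
.#..#.
......
..###.
..###.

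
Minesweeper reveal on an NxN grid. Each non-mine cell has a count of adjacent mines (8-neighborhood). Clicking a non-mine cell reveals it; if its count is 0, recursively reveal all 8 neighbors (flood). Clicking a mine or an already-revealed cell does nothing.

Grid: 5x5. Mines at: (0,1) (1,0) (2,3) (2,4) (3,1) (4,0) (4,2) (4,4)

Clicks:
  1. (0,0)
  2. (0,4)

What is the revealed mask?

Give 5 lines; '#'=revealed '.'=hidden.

Click 1 (0,0) count=2: revealed 1 new [(0,0)] -> total=1
Click 2 (0,4) count=0: revealed 6 new [(0,2) (0,3) (0,4) (1,2) (1,3) (1,4)] -> total=7

Answer: #.###
..###
.....
.....
.....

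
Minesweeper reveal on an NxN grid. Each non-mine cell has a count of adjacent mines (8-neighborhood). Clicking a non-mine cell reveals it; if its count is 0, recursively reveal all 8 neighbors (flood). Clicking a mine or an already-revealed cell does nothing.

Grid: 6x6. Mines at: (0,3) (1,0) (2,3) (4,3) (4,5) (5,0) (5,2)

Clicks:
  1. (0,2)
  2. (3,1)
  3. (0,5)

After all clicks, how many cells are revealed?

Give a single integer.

Click 1 (0,2) count=1: revealed 1 new [(0,2)] -> total=1
Click 2 (3,1) count=0: revealed 9 new [(2,0) (2,1) (2,2) (3,0) (3,1) (3,2) (4,0) (4,1) (4,2)] -> total=10
Click 3 (0,5) count=0: revealed 8 new [(0,4) (0,5) (1,4) (1,5) (2,4) (2,5) (3,4) (3,5)] -> total=18

Answer: 18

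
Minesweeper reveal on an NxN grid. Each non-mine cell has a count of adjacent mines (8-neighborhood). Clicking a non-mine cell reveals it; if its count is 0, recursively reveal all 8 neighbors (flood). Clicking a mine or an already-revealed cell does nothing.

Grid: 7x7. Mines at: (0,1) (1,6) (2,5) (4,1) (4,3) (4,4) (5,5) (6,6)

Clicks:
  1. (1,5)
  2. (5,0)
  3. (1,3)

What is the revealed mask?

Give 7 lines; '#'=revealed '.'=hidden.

Answer: ..####.
######.
#####..
#####..
.......
#......
.......

Derivation:
Click 1 (1,5) count=2: revealed 1 new [(1,5)] -> total=1
Click 2 (5,0) count=1: revealed 1 new [(5,0)] -> total=2
Click 3 (1,3) count=0: revealed 19 new [(0,2) (0,3) (0,4) (0,5) (1,0) (1,1) (1,2) (1,3) (1,4) (2,0) (2,1) (2,2) (2,3) (2,4) (3,0) (3,1) (3,2) (3,3) (3,4)] -> total=21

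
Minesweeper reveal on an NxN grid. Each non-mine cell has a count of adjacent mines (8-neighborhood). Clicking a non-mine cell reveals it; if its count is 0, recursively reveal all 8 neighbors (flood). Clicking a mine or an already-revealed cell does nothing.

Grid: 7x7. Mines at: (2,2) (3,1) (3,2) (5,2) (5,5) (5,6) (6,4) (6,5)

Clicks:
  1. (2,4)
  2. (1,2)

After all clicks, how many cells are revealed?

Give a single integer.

Click 1 (2,4) count=0: revealed 28 new [(0,0) (0,1) (0,2) (0,3) (0,4) (0,5) (0,6) (1,0) (1,1) (1,2) (1,3) (1,4) (1,5) (1,6) (2,0) (2,1) (2,3) (2,4) (2,5) (2,6) (3,3) (3,4) (3,5) (3,6) (4,3) (4,4) (4,5) (4,6)] -> total=28
Click 2 (1,2) count=1: revealed 0 new [(none)] -> total=28

Answer: 28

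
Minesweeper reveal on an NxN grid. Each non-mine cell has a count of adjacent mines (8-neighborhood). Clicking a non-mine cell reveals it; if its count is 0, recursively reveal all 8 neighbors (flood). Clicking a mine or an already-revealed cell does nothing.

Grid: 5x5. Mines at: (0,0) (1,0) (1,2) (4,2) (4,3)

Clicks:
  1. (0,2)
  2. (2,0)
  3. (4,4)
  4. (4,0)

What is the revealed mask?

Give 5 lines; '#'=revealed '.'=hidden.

Click 1 (0,2) count=1: revealed 1 new [(0,2)] -> total=1
Click 2 (2,0) count=1: revealed 1 new [(2,0)] -> total=2
Click 3 (4,4) count=1: revealed 1 new [(4,4)] -> total=3
Click 4 (4,0) count=0: revealed 5 new [(2,1) (3,0) (3,1) (4,0) (4,1)] -> total=8

Answer: ..#..
.....
##...
##...
##..#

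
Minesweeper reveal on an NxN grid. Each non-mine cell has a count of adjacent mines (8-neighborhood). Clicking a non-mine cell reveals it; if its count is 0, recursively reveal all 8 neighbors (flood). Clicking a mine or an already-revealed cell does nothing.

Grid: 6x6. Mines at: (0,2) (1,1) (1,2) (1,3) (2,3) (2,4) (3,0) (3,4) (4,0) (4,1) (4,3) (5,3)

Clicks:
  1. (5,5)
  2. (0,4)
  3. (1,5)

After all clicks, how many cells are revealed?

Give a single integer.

Click 1 (5,5) count=0: revealed 4 new [(4,4) (4,5) (5,4) (5,5)] -> total=4
Click 2 (0,4) count=1: revealed 1 new [(0,4)] -> total=5
Click 3 (1,5) count=1: revealed 1 new [(1,5)] -> total=6

Answer: 6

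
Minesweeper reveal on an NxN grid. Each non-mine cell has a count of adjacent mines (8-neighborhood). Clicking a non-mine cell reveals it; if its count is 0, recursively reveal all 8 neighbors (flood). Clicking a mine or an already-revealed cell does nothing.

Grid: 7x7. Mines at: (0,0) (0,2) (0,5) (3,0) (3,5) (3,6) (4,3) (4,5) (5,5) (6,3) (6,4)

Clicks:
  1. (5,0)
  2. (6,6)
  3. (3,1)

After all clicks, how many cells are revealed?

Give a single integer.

Click 1 (5,0) count=0: revealed 9 new [(4,0) (4,1) (4,2) (5,0) (5,1) (5,2) (6,0) (6,1) (6,2)] -> total=9
Click 2 (6,6) count=1: revealed 1 new [(6,6)] -> total=10
Click 3 (3,1) count=1: revealed 1 new [(3,1)] -> total=11

Answer: 11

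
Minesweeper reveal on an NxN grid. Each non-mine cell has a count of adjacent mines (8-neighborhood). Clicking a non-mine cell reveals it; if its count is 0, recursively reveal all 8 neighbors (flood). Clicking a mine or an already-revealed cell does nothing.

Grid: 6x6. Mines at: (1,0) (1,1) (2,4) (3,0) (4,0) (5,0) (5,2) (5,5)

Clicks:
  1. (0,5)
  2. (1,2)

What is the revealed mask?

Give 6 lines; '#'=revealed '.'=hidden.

Click 1 (0,5) count=0: revealed 8 new [(0,2) (0,3) (0,4) (0,5) (1,2) (1,3) (1,4) (1,5)] -> total=8
Click 2 (1,2) count=1: revealed 0 new [(none)] -> total=8

Answer: ..####
..####
......
......
......
......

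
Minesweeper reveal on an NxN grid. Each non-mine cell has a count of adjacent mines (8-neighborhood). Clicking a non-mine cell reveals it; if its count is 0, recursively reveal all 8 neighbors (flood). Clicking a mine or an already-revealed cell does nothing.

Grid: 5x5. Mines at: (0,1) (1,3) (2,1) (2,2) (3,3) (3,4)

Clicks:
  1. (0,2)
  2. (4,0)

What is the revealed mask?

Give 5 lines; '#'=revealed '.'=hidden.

Answer: ..#..
.....
.....
###..
###..

Derivation:
Click 1 (0,2) count=2: revealed 1 new [(0,2)] -> total=1
Click 2 (4,0) count=0: revealed 6 new [(3,0) (3,1) (3,2) (4,0) (4,1) (4,2)] -> total=7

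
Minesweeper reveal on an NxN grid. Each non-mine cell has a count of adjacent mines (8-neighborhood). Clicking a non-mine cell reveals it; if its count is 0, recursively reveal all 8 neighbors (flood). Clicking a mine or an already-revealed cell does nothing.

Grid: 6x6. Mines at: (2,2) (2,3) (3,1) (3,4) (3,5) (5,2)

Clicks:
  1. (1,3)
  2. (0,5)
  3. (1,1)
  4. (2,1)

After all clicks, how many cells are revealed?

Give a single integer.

Answer: 16

Derivation:
Click 1 (1,3) count=2: revealed 1 new [(1,3)] -> total=1
Click 2 (0,5) count=0: revealed 15 new [(0,0) (0,1) (0,2) (0,3) (0,4) (0,5) (1,0) (1,1) (1,2) (1,4) (1,5) (2,0) (2,1) (2,4) (2,5)] -> total=16
Click 3 (1,1) count=1: revealed 0 new [(none)] -> total=16
Click 4 (2,1) count=2: revealed 0 new [(none)] -> total=16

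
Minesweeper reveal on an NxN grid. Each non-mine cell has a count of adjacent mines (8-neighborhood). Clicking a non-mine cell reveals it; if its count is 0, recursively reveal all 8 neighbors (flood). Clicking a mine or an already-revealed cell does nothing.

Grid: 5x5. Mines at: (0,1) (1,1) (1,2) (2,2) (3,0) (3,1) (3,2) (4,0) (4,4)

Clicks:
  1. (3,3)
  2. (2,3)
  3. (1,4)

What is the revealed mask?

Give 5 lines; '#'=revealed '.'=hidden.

Answer: ...##
...##
...##
...##
.....

Derivation:
Click 1 (3,3) count=3: revealed 1 new [(3,3)] -> total=1
Click 2 (2,3) count=3: revealed 1 new [(2,3)] -> total=2
Click 3 (1,4) count=0: revealed 6 new [(0,3) (0,4) (1,3) (1,4) (2,4) (3,4)] -> total=8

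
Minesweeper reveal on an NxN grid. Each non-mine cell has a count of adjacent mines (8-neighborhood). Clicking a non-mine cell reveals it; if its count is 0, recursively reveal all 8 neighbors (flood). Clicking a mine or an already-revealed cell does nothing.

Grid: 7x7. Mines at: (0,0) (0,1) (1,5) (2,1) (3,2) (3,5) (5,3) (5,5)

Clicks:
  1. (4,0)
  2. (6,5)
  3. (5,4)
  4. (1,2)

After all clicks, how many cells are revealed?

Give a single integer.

Click 1 (4,0) count=0: revealed 11 new [(3,0) (3,1) (4,0) (4,1) (4,2) (5,0) (5,1) (5,2) (6,0) (6,1) (6,2)] -> total=11
Click 2 (6,5) count=1: revealed 1 new [(6,5)] -> total=12
Click 3 (5,4) count=2: revealed 1 new [(5,4)] -> total=13
Click 4 (1,2) count=2: revealed 1 new [(1,2)] -> total=14

Answer: 14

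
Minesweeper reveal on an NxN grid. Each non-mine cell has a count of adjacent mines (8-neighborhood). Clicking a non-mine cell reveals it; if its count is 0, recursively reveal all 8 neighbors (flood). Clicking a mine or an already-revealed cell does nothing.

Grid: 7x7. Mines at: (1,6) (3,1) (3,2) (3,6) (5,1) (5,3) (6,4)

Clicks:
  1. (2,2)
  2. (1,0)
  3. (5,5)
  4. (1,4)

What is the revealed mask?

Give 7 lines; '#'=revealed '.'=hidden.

Answer: ######.
######.
######.
...###.
...###.
.....#.
.......

Derivation:
Click 1 (2,2) count=2: revealed 1 new [(2,2)] -> total=1
Click 2 (1,0) count=0: revealed 23 new [(0,0) (0,1) (0,2) (0,3) (0,4) (0,5) (1,0) (1,1) (1,2) (1,3) (1,4) (1,5) (2,0) (2,1) (2,3) (2,4) (2,5) (3,3) (3,4) (3,5) (4,3) (4,4) (4,5)] -> total=24
Click 3 (5,5) count=1: revealed 1 new [(5,5)] -> total=25
Click 4 (1,4) count=0: revealed 0 new [(none)] -> total=25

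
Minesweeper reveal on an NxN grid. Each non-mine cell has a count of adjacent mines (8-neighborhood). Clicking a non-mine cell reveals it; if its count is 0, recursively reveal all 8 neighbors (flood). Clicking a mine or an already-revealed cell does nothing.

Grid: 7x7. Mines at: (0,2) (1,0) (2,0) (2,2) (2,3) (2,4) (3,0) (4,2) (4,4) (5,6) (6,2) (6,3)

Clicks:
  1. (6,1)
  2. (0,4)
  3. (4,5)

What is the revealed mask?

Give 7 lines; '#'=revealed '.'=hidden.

Answer: ...####
...####
.....##
.....##
.....##
.......
.#.....

Derivation:
Click 1 (6,1) count=1: revealed 1 new [(6,1)] -> total=1
Click 2 (0,4) count=0: revealed 14 new [(0,3) (0,4) (0,5) (0,6) (1,3) (1,4) (1,5) (1,6) (2,5) (2,6) (3,5) (3,6) (4,5) (4,6)] -> total=15
Click 3 (4,5) count=2: revealed 0 new [(none)] -> total=15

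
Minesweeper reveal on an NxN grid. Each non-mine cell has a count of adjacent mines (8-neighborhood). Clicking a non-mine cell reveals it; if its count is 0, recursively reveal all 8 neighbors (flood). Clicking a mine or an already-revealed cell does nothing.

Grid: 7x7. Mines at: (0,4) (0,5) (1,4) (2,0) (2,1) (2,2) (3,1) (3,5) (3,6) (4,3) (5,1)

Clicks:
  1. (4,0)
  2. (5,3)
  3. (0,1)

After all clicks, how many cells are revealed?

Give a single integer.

Click 1 (4,0) count=2: revealed 1 new [(4,0)] -> total=1
Click 2 (5,3) count=1: revealed 1 new [(5,3)] -> total=2
Click 3 (0,1) count=0: revealed 8 new [(0,0) (0,1) (0,2) (0,3) (1,0) (1,1) (1,2) (1,3)] -> total=10

Answer: 10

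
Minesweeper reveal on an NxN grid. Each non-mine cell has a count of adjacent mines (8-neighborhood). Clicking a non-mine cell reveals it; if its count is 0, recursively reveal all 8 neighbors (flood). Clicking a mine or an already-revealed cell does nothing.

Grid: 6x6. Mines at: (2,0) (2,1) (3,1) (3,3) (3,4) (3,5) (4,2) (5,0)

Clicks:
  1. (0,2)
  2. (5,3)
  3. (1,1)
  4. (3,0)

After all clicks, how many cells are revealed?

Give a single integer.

Click 1 (0,2) count=0: revealed 16 new [(0,0) (0,1) (0,2) (0,3) (0,4) (0,5) (1,0) (1,1) (1,2) (1,3) (1,4) (1,5) (2,2) (2,3) (2,4) (2,5)] -> total=16
Click 2 (5,3) count=1: revealed 1 new [(5,3)] -> total=17
Click 3 (1,1) count=2: revealed 0 new [(none)] -> total=17
Click 4 (3,0) count=3: revealed 1 new [(3,0)] -> total=18

Answer: 18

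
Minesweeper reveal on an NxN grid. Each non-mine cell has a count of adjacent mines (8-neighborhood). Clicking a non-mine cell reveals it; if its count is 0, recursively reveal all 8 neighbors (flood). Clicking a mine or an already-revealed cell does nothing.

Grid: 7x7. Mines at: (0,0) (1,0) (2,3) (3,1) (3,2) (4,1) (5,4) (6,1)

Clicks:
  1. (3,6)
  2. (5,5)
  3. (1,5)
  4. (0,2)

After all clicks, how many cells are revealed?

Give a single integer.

Answer: 25

Derivation:
Click 1 (3,6) count=0: revealed 25 new [(0,1) (0,2) (0,3) (0,4) (0,5) (0,6) (1,1) (1,2) (1,3) (1,4) (1,5) (1,6) (2,4) (2,5) (2,6) (3,4) (3,5) (3,6) (4,4) (4,5) (4,6) (5,5) (5,6) (6,5) (6,6)] -> total=25
Click 2 (5,5) count=1: revealed 0 new [(none)] -> total=25
Click 3 (1,5) count=0: revealed 0 new [(none)] -> total=25
Click 4 (0,2) count=0: revealed 0 new [(none)] -> total=25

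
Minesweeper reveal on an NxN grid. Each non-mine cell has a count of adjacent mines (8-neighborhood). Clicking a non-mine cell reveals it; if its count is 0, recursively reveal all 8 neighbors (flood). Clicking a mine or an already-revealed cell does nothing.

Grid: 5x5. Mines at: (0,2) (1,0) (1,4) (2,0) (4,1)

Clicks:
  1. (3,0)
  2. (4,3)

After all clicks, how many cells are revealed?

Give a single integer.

Click 1 (3,0) count=2: revealed 1 new [(3,0)] -> total=1
Click 2 (4,3) count=0: revealed 14 new [(1,1) (1,2) (1,3) (2,1) (2,2) (2,3) (2,4) (3,1) (3,2) (3,3) (3,4) (4,2) (4,3) (4,4)] -> total=15

Answer: 15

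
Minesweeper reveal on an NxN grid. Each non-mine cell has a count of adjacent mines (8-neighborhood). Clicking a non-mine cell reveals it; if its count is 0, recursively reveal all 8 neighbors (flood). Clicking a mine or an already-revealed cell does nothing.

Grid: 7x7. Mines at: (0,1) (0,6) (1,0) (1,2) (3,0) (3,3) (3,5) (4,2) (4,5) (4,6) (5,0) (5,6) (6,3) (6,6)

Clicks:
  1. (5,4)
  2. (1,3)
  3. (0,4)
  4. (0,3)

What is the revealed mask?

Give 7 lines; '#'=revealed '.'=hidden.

Click 1 (5,4) count=2: revealed 1 new [(5,4)] -> total=1
Click 2 (1,3) count=1: revealed 1 new [(1,3)] -> total=2
Click 3 (0,4) count=0: revealed 8 new [(0,3) (0,4) (0,5) (1,4) (1,5) (2,3) (2,4) (2,5)] -> total=10
Click 4 (0,3) count=1: revealed 0 new [(none)] -> total=10

Answer: ...###.
...###.
...###.
.......
.......
....#..
.......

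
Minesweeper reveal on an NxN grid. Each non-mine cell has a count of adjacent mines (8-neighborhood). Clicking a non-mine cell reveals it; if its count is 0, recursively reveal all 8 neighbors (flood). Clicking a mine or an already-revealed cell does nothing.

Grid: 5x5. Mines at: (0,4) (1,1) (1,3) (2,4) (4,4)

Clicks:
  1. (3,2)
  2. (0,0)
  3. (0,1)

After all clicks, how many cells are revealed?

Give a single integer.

Click 1 (3,2) count=0: revealed 12 new [(2,0) (2,1) (2,2) (2,3) (3,0) (3,1) (3,2) (3,3) (4,0) (4,1) (4,2) (4,3)] -> total=12
Click 2 (0,0) count=1: revealed 1 new [(0,0)] -> total=13
Click 3 (0,1) count=1: revealed 1 new [(0,1)] -> total=14

Answer: 14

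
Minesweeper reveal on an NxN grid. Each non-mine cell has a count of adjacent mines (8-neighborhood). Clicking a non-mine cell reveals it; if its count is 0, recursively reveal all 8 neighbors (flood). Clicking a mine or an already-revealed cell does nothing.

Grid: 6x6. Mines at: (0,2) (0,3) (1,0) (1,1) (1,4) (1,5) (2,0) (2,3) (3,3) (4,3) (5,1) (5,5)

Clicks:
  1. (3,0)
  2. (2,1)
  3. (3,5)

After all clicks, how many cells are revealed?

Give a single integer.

Click 1 (3,0) count=1: revealed 1 new [(3,0)] -> total=1
Click 2 (2,1) count=3: revealed 1 new [(2,1)] -> total=2
Click 3 (3,5) count=0: revealed 6 new [(2,4) (2,5) (3,4) (3,5) (4,4) (4,5)] -> total=8

Answer: 8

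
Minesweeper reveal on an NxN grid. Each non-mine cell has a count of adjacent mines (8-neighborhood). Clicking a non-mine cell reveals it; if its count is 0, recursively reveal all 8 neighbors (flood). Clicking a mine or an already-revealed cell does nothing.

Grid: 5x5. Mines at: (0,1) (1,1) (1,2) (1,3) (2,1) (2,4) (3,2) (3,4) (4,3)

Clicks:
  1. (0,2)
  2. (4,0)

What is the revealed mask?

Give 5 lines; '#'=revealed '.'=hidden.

Click 1 (0,2) count=4: revealed 1 new [(0,2)] -> total=1
Click 2 (4,0) count=0: revealed 4 new [(3,0) (3,1) (4,0) (4,1)] -> total=5

Answer: ..#..
.....
.....
##...
##...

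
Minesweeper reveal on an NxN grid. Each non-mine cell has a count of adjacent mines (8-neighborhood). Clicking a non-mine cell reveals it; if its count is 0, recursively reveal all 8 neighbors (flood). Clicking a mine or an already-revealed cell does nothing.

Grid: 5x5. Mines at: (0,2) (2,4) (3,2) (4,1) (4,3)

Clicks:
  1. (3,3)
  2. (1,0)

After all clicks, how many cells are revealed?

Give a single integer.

Answer: 9

Derivation:
Click 1 (3,3) count=3: revealed 1 new [(3,3)] -> total=1
Click 2 (1,0) count=0: revealed 8 new [(0,0) (0,1) (1,0) (1,1) (2,0) (2,1) (3,0) (3,1)] -> total=9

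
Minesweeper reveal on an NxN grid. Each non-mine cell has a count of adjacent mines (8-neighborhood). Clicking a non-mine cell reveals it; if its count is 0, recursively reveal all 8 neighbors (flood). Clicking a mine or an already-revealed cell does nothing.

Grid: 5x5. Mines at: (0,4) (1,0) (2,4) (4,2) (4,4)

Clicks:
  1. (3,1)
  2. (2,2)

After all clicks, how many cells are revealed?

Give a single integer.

Click 1 (3,1) count=1: revealed 1 new [(3,1)] -> total=1
Click 2 (2,2) count=0: revealed 11 new [(0,1) (0,2) (0,3) (1,1) (1,2) (1,3) (2,1) (2,2) (2,3) (3,2) (3,3)] -> total=12

Answer: 12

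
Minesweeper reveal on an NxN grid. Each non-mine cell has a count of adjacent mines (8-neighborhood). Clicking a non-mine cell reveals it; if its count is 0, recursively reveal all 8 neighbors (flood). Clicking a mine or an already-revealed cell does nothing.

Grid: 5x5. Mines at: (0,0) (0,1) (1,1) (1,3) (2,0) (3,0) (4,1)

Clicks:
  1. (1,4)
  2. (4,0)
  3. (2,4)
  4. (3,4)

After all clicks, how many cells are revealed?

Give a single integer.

Answer: 11

Derivation:
Click 1 (1,4) count=1: revealed 1 new [(1,4)] -> total=1
Click 2 (4,0) count=2: revealed 1 new [(4,0)] -> total=2
Click 3 (2,4) count=1: revealed 1 new [(2,4)] -> total=3
Click 4 (3,4) count=0: revealed 8 new [(2,2) (2,3) (3,2) (3,3) (3,4) (4,2) (4,3) (4,4)] -> total=11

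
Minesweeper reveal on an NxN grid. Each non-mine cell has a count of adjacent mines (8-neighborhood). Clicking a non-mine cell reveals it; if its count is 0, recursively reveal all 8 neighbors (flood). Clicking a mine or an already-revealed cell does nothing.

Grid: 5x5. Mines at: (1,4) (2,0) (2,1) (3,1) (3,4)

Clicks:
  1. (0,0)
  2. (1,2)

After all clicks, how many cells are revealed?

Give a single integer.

Click 1 (0,0) count=0: revealed 8 new [(0,0) (0,1) (0,2) (0,3) (1,0) (1,1) (1,2) (1,3)] -> total=8
Click 2 (1,2) count=1: revealed 0 new [(none)] -> total=8

Answer: 8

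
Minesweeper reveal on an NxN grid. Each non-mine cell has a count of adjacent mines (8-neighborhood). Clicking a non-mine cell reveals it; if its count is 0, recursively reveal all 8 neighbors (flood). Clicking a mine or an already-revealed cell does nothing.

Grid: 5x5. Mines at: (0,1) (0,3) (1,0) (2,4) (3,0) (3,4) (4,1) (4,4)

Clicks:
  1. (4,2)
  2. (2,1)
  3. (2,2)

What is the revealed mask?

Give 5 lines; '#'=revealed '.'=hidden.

Answer: .....
.###.
.###.
.###.
..#..

Derivation:
Click 1 (4,2) count=1: revealed 1 new [(4,2)] -> total=1
Click 2 (2,1) count=2: revealed 1 new [(2,1)] -> total=2
Click 3 (2,2) count=0: revealed 8 new [(1,1) (1,2) (1,3) (2,2) (2,3) (3,1) (3,2) (3,3)] -> total=10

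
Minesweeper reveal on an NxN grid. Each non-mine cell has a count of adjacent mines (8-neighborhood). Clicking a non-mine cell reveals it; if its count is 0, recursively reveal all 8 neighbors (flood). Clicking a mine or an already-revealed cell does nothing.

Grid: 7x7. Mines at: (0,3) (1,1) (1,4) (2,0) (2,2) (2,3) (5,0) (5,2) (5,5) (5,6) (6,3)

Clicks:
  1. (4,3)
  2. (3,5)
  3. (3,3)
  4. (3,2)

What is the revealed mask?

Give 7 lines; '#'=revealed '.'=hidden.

Click 1 (4,3) count=1: revealed 1 new [(4,3)] -> total=1
Click 2 (3,5) count=0: revealed 13 new [(0,5) (0,6) (1,5) (1,6) (2,4) (2,5) (2,6) (3,4) (3,5) (3,6) (4,4) (4,5) (4,6)] -> total=14
Click 3 (3,3) count=2: revealed 1 new [(3,3)] -> total=15
Click 4 (3,2) count=2: revealed 1 new [(3,2)] -> total=16

Answer: .....##
.....##
....###
..#####
...####
.......
.......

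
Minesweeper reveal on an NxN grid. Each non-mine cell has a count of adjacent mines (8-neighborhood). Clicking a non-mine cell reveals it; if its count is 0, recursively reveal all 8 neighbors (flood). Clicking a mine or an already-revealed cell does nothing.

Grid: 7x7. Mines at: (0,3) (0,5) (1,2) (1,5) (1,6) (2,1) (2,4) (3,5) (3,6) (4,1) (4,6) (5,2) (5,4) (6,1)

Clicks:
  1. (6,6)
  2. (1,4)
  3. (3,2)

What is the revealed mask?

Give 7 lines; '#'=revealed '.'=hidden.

Click 1 (6,6) count=0: revealed 4 new [(5,5) (5,6) (6,5) (6,6)] -> total=4
Click 2 (1,4) count=4: revealed 1 new [(1,4)] -> total=5
Click 3 (3,2) count=2: revealed 1 new [(3,2)] -> total=6

Answer: .......
....#..
.......
..#....
.......
.....##
.....##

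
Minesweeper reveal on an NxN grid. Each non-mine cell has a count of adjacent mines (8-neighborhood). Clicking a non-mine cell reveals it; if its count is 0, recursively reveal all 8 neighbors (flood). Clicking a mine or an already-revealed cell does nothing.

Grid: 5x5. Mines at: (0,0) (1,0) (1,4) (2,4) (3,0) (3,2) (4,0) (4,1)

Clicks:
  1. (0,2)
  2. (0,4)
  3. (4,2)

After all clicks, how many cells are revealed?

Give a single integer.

Click 1 (0,2) count=0: revealed 9 new [(0,1) (0,2) (0,3) (1,1) (1,2) (1,3) (2,1) (2,2) (2,3)] -> total=9
Click 2 (0,4) count=1: revealed 1 new [(0,4)] -> total=10
Click 3 (4,2) count=2: revealed 1 new [(4,2)] -> total=11

Answer: 11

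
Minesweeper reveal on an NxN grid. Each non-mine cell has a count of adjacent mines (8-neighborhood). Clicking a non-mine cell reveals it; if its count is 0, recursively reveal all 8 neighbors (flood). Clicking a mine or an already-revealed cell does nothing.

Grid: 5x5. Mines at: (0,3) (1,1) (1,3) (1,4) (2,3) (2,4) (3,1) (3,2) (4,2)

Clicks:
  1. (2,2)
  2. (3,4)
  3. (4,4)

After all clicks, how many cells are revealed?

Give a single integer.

Answer: 5

Derivation:
Click 1 (2,2) count=5: revealed 1 new [(2,2)] -> total=1
Click 2 (3,4) count=2: revealed 1 new [(3,4)] -> total=2
Click 3 (4,4) count=0: revealed 3 new [(3,3) (4,3) (4,4)] -> total=5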